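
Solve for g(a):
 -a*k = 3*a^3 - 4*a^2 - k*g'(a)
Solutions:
 g(a) = C1 + 3*a^4/(4*k) - 4*a^3/(3*k) + a^2/2


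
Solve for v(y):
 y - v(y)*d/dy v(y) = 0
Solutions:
 v(y) = -sqrt(C1 + y^2)
 v(y) = sqrt(C1 + y^2)


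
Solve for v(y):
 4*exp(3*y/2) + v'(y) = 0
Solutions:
 v(y) = C1 - 8*exp(3*y/2)/3


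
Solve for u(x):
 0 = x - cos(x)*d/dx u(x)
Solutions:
 u(x) = C1 + Integral(x/cos(x), x)


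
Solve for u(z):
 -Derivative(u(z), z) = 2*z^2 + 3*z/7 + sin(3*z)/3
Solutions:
 u(z) = C1 - 2*z^3/3 - 3*z^2/14 + cos(3*z)/9


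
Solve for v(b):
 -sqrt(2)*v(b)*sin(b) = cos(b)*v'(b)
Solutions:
 v(b) = C1*cos(b)^(sqrt(2))


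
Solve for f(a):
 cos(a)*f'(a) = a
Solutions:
 f(a) = C1 + Integral(a/cos(a), a)


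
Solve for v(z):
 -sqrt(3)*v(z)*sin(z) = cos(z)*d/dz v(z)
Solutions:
 v(z) = C1*cos(z)^(sqrt(3))


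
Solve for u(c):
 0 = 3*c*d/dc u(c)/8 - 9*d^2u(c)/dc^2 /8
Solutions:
 u(c) = C1 + C2*erfi(sqrt(6)*c/6)


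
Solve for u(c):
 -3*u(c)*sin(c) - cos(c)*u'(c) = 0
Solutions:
 u(c) = C1*cos(c)^3


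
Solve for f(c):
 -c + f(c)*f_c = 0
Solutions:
 f(c) = -sqrt(C1 + c^2)
 f(c) = sqrt(C1 + c^2)


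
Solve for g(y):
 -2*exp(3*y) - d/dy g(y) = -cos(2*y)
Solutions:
 g(y) = C1 - 2*exp(3*y)/3 + sin(2*y)/2


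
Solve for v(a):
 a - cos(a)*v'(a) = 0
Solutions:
 v(a) = C1 + Integral(a/cos(a), a)


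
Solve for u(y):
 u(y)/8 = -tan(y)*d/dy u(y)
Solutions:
 u(y) = C1/sin(y)^(1/8)


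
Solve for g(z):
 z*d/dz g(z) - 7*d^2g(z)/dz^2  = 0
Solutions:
 g(z) = C1 + C2*erfi(sqrt(14)*z/14)


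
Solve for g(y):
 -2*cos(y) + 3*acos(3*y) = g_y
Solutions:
 g(y) = C1 + 3*y*acos(3*y) - sqrt(1 - 9*y^2) - 2*sin(y)


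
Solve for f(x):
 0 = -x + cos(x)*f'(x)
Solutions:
 f(x) = C1 + Integral(x/cos(x), x)


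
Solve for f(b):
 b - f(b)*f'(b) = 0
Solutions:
 f(b) = -sqrt(C1 + b^2)
 f(b) = sqrt(C1 + b^2)


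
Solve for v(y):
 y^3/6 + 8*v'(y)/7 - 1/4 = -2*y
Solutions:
 v(y) = C1 - 7*y^4/192 - 7*y^2/8 + 7*y/32


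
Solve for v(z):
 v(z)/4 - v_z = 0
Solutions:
 v(z) = C1*exp(z/4)


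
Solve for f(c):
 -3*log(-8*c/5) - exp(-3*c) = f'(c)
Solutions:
 f(c) = C1 - 3*c*log(-c) + 3*c*(-3*log(2) + 1 + log(5)) + exp(-3*c)/3


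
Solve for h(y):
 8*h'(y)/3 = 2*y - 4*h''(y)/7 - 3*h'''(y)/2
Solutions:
 h(y) = C1 + 3*y^2/8 - 9*y/56 + (C2*sin(16*sqrt(3)*y/21) + C3*cos(16*sqrt(3)*y/21))*exp(-4*y/21)


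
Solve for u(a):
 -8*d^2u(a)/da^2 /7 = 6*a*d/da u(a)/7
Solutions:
 u(a) = C1 + C2*erf(sqrt(6)*a/4)


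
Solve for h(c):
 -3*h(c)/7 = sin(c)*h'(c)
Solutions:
 h(c) = C1*(cos(c) + 1)^(3/14)/(cos(c) - 1)^(3/14)


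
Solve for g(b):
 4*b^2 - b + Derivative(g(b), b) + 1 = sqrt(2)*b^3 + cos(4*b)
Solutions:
 g(b) = C1 + sqrt(2)*b^4/4 - 4*b^3/3 + b^2/2 - b + sin(4*b)/4


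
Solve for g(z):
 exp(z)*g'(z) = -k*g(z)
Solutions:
 g(z) = C1*exp(k*exp(-z))


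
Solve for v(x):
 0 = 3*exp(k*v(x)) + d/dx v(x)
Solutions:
 v(x) = Piecewise((log(1/(C1*k + 3*k*x))/k, Ne(k, 0)), (nan, True))
 v(x) = Piecewise((C1 - 3*x, Eq(k, 0)), (nan, True))


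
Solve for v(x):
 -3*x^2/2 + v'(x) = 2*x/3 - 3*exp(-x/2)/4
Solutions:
 v(x) = C1 + x^3/2 + x^2/3 + 3*exp(-x/2)/2


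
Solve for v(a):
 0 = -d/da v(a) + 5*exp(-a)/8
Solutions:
 v(a) = C1 - 5*exp(-a)/8


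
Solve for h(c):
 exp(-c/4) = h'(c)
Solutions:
 h(c) = C1 - 4*exp(-c/4)


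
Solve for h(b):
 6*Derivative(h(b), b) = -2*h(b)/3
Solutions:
 h(b) = C1*exp(-b/9)


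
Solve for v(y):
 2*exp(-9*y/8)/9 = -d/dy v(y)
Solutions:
 v(y) = C1 + 16*exp(-9*y/8)/81


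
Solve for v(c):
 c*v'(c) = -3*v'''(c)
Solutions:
 v(c) = C1 + Integral(C2*airyai(-3^(2/3)*c/3) + C3*airybi(-3^(2/3)*c/3), c)


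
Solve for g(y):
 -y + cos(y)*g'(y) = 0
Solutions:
 g(y) = C1 + Integral(y/cos(y), y)


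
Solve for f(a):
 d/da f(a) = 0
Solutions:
 f(a) = C1


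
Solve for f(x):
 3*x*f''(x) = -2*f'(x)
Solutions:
 f(x) = C1 + C2*x^(1/3)


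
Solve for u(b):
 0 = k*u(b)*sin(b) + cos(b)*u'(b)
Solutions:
 u(b) = C1*exp(k*log(cos(b)))


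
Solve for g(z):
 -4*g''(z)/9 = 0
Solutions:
 g(z) = C1 + C2*z


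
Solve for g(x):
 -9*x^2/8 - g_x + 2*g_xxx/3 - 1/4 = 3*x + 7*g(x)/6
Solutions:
 g(x) = C1*exp(-x*(2/(sqrt(41) + 7)^(1/3) + (sqrt(41) + 7)^(1/3))/4)*sin(sqrt(3)*x*(-(sqrt(41) + 7)^(1/3) + 2/(sqrt(41) + 7)^(1/3))/4) + C2*exp(-x*(2/(sqrt(41) + 7)^(1/3) + (sqrt(41) + 7)^(1/3))/4)*cos(sqrt(3)*x*(-(sqrt(41) + 7)^(1/3) + 2/(sqrt(41) + 7)^(1/3))/4) + C3*exp(x*((sqrt(41) + 7)^(-1/3) + (sqrt(41) + 7)^(1/3)/2)) - 27*x^2/28 - 45*x/49 + 393/686


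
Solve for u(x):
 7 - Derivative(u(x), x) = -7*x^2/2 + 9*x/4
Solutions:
 u(x) = C1 + 7*x^3/6 - 9*x^2/8 + 7*x


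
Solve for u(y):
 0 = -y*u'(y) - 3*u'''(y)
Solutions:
 u(y) = C1 + Integral(C2*airyai(-3^(2/3)*y/3) + C3*airybi(-3^(2/3)*y/3), y)


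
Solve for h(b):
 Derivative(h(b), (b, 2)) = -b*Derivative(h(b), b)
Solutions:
 h(b) = C1 + C2*erf(sqrt(2)*b/2)


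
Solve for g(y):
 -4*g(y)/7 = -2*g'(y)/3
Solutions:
 g(y) = C1*exp(6*y/7)


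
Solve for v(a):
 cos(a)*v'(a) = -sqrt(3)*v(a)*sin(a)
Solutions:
 v(a) = C1*cos(a)^(sqrt(3))


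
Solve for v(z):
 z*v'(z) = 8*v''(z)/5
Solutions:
 v(z) = C1 + C2*erfi(sqrt(5)*z/4)


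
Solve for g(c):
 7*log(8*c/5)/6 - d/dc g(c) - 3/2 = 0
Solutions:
 g(c) = C1 + 7*c*log(c)/6 - 8*c/3 - 7*c*log(5)/6 + 7*c*log(2)/2


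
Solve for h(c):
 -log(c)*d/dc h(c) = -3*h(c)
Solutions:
 h(c) = C1*exp(3*li(c))


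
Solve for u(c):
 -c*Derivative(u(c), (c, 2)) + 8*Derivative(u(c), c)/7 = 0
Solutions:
 u(c) = C1 + C2*c^(15/7)


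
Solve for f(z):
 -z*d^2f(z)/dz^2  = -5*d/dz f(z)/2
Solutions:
 f(z) = C1 + C2*z^(7/2)


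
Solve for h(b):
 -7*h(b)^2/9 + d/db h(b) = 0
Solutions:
 h(b) = -9/(C1 + 7*b)


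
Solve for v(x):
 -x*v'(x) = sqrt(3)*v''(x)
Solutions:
 v(x) = C1 + C2*erf(sqrt(2)*3^(3/4)*x/6)


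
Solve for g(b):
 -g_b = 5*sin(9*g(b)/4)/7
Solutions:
 5*b/7 + 2*log(cos(9*g(b)/4) - 1)/9 - 2*log(cos(9*g(b)/4) + 1)/9 = C1


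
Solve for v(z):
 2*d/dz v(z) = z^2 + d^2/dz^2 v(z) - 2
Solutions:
 v(z) = C1 + C2*exp(2*z) + z^3/6 + z^2/4 - 3*z/4


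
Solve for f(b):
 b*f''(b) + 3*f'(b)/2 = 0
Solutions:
 f(b) = C1 + C2/sqrt(b)


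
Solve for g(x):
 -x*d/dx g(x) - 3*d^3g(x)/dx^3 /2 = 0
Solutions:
 g(x) = C1 + Integral(C2*airyai(-2^(1/3)*3^(2/3)*x/3) + C3*airybi(-2^(1/3)*3^(2/3)*x/3), x)


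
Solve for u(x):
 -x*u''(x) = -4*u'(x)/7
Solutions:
 u(x) = C1 + C2*x^(11/7)


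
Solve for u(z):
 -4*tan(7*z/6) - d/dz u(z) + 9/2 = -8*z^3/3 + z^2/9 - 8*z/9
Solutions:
 u(z) = C1 + 2*z^4/3 - z^3/27 + 4*z^2/9 + 9*z/2 + 24*log(cos(7*z/6))/7


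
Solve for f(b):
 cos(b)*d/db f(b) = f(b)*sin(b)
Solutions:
 f(b) = C1/cos(b)


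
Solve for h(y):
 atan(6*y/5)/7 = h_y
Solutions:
 h(y) = C1 + y*atan(6*y/5)/7 - 5*log(36*y^2 + 25)/84


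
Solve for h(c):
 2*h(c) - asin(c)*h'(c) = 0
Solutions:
 h(c) = C1*exp(2*Integral(1/asin(c), c))


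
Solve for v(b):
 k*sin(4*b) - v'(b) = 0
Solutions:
 v(b) = C1 - k*cos(4*b)/4


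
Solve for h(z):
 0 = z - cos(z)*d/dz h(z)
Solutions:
 h(z) = C1 + Integral(z/cos(z), z)


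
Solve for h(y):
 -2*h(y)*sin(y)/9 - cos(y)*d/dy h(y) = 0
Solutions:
 h(y) = C1*cos(y)^(2/9)


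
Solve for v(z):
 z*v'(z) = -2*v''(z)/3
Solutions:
 v(z) = C1 + C2*erf(sqrt(3)*z/2)


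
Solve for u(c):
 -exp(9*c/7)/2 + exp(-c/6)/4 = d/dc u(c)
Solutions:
 u(c) = C1 - 7*exp(9*c/7)/18 - 3*exp(-c/6)/2


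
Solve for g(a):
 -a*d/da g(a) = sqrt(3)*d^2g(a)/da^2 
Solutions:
 g(a) = C1 + C2*erf(sqrt(2)*3^(3/4)*a/6)


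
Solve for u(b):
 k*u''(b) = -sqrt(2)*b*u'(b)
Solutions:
 u(b) = C1 + C2*sqrt(k)*erf(2^(3/4)*b*sqrt(1/k)/2)


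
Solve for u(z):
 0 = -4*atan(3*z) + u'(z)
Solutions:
 u(z) = C1 + 4*z*atan(3*z) - 2*log(9*z^2 + 1)/3


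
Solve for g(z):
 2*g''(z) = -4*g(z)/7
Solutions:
 g(z) = C1*sin(sqrt(14)*z/7) + C2*cos(sqrt(14)*z/7)


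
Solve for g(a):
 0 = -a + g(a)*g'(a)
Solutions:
 g(a) = -sqrt(C1 + a^2)
 g(a) = sqrt(C1 + a^2)


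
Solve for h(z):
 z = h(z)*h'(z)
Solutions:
 h(z) = -sqrt(C1 + z^2)
 h(z) = sqrt(C1 + z^2)


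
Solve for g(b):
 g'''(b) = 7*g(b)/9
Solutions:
 g(b) = C3*exp(21^(1/3)*b/3) + (C1*sin(3^(5/6)*7^(1/3)*b/6) + C2*cos(3^(5/6)*7^(1/3)*b/6))*exp(-21^(1/3)*b/6)


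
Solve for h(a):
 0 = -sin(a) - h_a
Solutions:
 h(a) = C1 + cos(a)


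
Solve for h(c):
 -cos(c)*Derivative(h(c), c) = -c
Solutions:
 h(c) = C1 + Integral(c/cos(c), c)


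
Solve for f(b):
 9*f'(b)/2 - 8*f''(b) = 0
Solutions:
 f(b) = C1 + C2*exp(9*b/16)


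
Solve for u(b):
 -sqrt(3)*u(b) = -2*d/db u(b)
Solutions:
 u(b) = C1*exp(sqrt(3)*b/2)


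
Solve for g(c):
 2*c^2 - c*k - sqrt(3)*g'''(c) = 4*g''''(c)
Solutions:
 g(c) = C1 + C2*c + C3*c^2 + C4*exp(-sqrt(3)*c/4) + sqrt(3)*c^5/90 + c^4*(-sqrt(3)*k - 16)/72 + 2*c^3*(3*k + 16*sqrt(3))/27


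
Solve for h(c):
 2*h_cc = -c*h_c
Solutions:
 h(c) = C1 + C2*erf(c/2)


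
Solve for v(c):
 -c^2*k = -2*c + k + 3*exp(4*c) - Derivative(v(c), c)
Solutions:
 v(c) = C1 + c^3*k/3 - c^2 + c*k + 3*exp(4*c)/4


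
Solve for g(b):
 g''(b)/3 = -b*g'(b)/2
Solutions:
 g(b) = C1 + C2*erf(sqrt(3)*b/2)


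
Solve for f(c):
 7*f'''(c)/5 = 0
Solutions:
 f(c) = C1 + C2*c + C3*c^2


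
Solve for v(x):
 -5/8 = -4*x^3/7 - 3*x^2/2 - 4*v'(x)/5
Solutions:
 v(x) = C1 - 5*x^4/28 - 5*x^3/8 + 25*x/32


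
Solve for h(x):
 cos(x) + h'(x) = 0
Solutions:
 h(x) = C1 - sin(x)


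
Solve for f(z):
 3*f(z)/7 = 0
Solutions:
 f(z) = 0


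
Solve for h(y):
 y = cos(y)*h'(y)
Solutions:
 h(y) = C1 + Integral(y/cos(y), y)


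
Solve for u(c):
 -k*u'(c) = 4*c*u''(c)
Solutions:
 u(c) = C1 + c^(1 - re(k)/4)*(C2*sin(log(c)*Abs(im(k))/4) + C3*cos(log(c)*im(k)/4))


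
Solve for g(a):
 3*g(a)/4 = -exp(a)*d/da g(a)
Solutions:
 g(a) = C1*exp(3*exp(-a)/4)


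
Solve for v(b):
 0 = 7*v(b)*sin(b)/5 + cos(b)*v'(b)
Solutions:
 v(b) = C1*cos(b)^(7/5)


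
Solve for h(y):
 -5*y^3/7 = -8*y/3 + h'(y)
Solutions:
 h(y) = C1 - 5*y^4/28 + 4*y^2/3


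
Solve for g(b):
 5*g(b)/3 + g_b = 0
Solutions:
 g(b) = C1*exp(-5*b/3)


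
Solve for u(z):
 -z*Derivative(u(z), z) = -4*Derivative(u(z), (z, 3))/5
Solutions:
 u(z) = C1 + Integral(C2*airyai(10^(1/3)*z/2) + C3*airybi(10^(1/3)*z/2), z)


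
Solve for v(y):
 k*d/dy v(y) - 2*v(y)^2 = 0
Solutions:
 v(y) = -k/(C1*k + 2*y)


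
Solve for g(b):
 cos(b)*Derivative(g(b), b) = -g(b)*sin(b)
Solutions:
 g(b) = C1*cos(b)


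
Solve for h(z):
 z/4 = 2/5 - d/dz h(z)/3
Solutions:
 h(z) = C1 - 3*z^2/8 + 6*z/5


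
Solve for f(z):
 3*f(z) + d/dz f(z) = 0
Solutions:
 f(z) = C1*exp(-3*z)


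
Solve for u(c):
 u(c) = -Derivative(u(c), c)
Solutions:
 u(c) = C1*exp(-c)


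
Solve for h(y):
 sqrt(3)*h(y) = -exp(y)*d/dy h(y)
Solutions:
 h(y) = C1*exp(sqrt(3)*exp(-y))


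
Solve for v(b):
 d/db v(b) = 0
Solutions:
 v(b) = C1


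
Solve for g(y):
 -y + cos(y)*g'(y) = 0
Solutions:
 g(y) = C1 + Integral(y/cos(y), y)


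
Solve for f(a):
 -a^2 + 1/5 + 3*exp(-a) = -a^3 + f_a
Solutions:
 f(a) = C1 + a^4/4 - a^3/3 + a/5 - 3*exp(-a)


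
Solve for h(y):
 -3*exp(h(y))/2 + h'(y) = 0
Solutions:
 h(y) = log(-1/(C1 + 3*y)) + log(2)


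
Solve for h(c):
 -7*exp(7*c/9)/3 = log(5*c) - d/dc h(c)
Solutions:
 h(c) = C1 + c*log(c) + c*(-1 + log(5)) + 3*exp(7*c/9)


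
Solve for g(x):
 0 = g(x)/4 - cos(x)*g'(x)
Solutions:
 g(x) = C1*(sin(x) + 1)^(1/8)/(sin(x) - 1)^(1/8)


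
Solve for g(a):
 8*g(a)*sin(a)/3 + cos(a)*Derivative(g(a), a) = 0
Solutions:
 g(a) = C1*cos(a)^(8/3)


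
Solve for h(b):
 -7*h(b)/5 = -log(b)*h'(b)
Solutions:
 h(b) = C1*exp(7*li(b)/5)


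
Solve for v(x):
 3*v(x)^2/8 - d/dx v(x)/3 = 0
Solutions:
 v(x) = -8/(C1 + 9*x)


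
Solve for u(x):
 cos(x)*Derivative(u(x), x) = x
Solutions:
 u(x) = C1 + Integral(x/cos(x), x)


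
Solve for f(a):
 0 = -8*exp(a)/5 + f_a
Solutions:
 f(a) = C1 + 8*exp(a)/5


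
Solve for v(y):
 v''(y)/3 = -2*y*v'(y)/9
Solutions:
 v(y) = C1 + C2*erf(sqrt(3)*y/3)


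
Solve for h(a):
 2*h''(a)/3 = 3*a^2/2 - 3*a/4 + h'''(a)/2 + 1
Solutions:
 h(a) = C1 + C2*a + C3*exp(4*a/3) + 3*a^4/16 + 3*a^3/8 + 51*a^2/32


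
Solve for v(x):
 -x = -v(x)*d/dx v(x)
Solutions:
 v(x) = -sqrt(C1 + x^2)
 v(x) = sqrt(C1 + x^2)


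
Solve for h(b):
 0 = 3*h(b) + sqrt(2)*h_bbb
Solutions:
 h(b) = C3*exp(-2^(5/6)*3^(1/3)*b/2) + (C1*sin(6^(5/6)*b/4) + C2*cos(6^(5/6)*b/4))*exp(2^(5/6)*3^(1/3)*b/4)


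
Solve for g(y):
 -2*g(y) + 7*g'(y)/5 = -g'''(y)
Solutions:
 g(y) = C1*exp(y*(-15*(1 + 13*sqrt(330)/225)^(1/3) + 7/(1 + 13*sqrt(330)/225)^(1/3))/30)*sin(sqrt(3)*y*(7/(1 + 13*sqrt(330)/225)^(1/3) + 15*(1 + 13*sqrt(330)/225)^(1/3))/30) + C2*exp(y*(-15*(1 + 13*sqrt(330)/225)^(1/3) + 7/(1 + 13*sqrt(330)/225)^(1/3))/30)*cos(sqrt(3)*y*(7/(1 + 13*sqrt(330)/225)^(1/3) + 15*(1 + 13*sqrt(330)/225)^(1/3))/30) + C3*exp(y*(-7/(15*(1 + 13*sqrt(330)/225)^(1/3)) + (1 + 13*sqrt(330)/225)^(1/3)))


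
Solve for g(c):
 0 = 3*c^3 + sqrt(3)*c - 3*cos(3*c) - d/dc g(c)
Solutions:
 g(c) = C1 + 3*c^4/4 + sqrt(3)*c^2/2 - sin(3*c)


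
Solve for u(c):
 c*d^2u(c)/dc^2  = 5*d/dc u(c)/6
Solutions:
 u(c) = C1 + C2*c^(11/6)


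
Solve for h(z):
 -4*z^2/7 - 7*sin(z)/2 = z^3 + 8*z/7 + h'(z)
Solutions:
 h(z) = C1 - z^4/4 - 4*z^3/21 - 4*z^2/7 + 7*cos(z)/2


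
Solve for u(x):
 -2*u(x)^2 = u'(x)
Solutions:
 u(x) = 1/(C1 + 2*x)


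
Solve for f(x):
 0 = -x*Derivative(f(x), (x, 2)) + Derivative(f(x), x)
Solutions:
 f(x) = C1 + C2*x^2


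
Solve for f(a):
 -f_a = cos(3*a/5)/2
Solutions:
 f(a) = C1 - 5*sin(3*a/5)/6


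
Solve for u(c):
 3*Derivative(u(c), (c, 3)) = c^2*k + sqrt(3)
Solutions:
 u(c) = C1 + C2*c + C3*c^2 + c^5*k/180 + sqrt(3)*c^3/18


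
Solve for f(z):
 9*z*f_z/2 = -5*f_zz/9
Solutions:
 f(z) = C1 + C2*erf(9*sqrt(5)*z/10)


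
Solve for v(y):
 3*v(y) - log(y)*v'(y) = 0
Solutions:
 v(y) = C1*exp(3*li(y))


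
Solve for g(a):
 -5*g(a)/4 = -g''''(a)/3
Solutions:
 g(a) = C1*exp(-15^(1/4)*sqrt(2)*a/2) + C2*exp(15^(1/4)*sqrt(2)*a/2) + C3*sin(15^(1/4)*sqrt(2)*a/2) + C4*cos(15^(1/4)*sqrt(2)*a/2)


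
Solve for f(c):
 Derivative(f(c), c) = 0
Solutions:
 f(c) = C1


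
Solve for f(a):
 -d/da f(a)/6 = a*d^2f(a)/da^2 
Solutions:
 f(a) = C1 + C2*a^(5/6)


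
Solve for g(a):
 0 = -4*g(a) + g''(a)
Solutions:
 g(a) = C1*exp(-2*a) + C2*exp(2*a)


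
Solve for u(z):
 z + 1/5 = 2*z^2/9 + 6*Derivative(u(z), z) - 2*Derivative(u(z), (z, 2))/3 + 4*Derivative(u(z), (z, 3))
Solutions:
 u(z) = C1 - z^3/81 + 77*z^2/972 + 1097*z/10935 + (C2*sin(sqrt(215)*z/12) + C3*cos(sqrt(215)*z/12))*exp(z/12)


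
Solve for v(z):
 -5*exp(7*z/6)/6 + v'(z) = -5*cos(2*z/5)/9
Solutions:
 v(z) = C1 + 5*exp(7*z/6)/7 - 25*sin(2*z/5)/18


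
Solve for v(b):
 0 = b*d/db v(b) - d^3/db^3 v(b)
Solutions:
 v(b) = C1 + Integral(C2*airyai(b) + C3*airybi(b), b)


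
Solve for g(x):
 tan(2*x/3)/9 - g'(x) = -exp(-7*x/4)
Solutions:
 g(x) = C1 + log(tan(2*x/3)^2 + 1)/12 - 4*exp(-7*x/4)/7


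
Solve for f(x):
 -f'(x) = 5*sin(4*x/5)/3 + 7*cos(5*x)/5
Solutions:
 f(x) = C1 - 7*sin(5*x)/25 + 25*cos(4*x/5)/12


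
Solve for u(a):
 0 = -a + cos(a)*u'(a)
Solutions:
 u(a) = C1 + Integral(a/cos(a), a)


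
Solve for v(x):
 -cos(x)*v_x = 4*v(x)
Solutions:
 v(x) = C1*(sin(x)^2 - 2*sin(x) + 1)/(sin(x)^2 + 2*sin(x) + 1)


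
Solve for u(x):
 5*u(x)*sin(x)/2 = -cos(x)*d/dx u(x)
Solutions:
 u(x) = C1*cos(x)^(5/2)


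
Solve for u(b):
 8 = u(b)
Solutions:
 u(b) = 8


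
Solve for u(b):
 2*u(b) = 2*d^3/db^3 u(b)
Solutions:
 u(b) = C3*exp(b) + (C1*sin(sqrt(3)*b/2) + C2*cos(sqrt(3)*b/2))*exp(-b/2)


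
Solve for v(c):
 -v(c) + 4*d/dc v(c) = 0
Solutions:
 v(c) = C1*exp(c/4)


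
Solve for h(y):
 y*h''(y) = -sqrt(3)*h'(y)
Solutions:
 h(y) = C1 + C2*y^(1 - sqrt(3))


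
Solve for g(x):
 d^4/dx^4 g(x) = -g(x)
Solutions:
 g(x) = (C1*sin(sqrt(2)*x/2) + C2*cos(sqrt(2)*x/2))*exp(-sqrt(2)*x/2) + (C3*sin(sqrt(2)*x/2) + C4*cos(sqrt(2)*x/2))*exp(sqrt(2)*x/2)


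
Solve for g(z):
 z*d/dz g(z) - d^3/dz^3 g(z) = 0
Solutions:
 g(z) = C1 + Integral(C2*airyai(z) + C3*airybi(z), z)


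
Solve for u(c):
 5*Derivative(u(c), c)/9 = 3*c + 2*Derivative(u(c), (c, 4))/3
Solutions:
 u(c) = C1 + C4*exp(5^(1/3)*6^(2/3)*c/6) + 27*c^2/10 + (C2*sin(2^(2/3)*3^(1/6)*5^(1/3)*c/4) + C3*cos(2^(2/3)*3^(1/6)*5^(1/3)*c/4))*exp(-5^(1/3)*6^(2/3)*c/12)


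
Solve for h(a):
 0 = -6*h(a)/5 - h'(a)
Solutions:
 h(a) = C1*exp(-6*a/5)


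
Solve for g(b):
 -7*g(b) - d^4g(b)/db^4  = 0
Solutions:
 g(b) = (C1*sin(sqrt(2)*7^(1/4)*b/2) + C2*cos(sqrt(2)*7^(1/4)*b/2))*exp(-sqrt(2)*7^(1/4)*b/2) + (C3*sin(sqrt(2)*7^(1/4)*b/2) + C4*cos(sqrt(2)*7^(1/4)*b/2))*exp(sqrt(2)*7^(1/4)*b/2)


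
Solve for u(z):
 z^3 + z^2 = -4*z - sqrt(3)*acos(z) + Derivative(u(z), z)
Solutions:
 u(z) = C1 + z^4/4 + z^3/3 + 2*z^2 + sqrt(3)*(z*acos(z) - sqrt(1 - z^2))


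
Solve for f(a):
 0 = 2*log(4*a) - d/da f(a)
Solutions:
 f(a) = C1 + 2*a*log(a) - 2*a + a*log(16)


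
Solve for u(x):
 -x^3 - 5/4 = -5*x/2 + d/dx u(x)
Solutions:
 u(x) = C1 - x^4/4 + 5*x^2/4 - 5*x/4


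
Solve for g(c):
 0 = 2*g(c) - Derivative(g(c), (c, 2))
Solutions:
 g(c) = C1*exp(-sqrt(2)*c) + C2*exp(sqrt(2)*c)


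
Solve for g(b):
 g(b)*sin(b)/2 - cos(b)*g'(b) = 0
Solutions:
 g(b) = C1/sqrt(cos(b))


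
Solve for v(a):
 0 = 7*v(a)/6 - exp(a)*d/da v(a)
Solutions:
 v(a) = C1*exp(-7*exp(-a)/6)


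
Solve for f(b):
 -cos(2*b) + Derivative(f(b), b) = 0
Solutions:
 f(b) = C1 + sin(2*b)/2


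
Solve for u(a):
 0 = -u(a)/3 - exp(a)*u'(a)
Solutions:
 u(a) = C1*exp(exp(-a)/3)


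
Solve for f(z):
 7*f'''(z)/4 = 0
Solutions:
 f(z) = C1 + C2*z + C3*z^2


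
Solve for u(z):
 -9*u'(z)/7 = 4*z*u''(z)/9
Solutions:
 u(z) = C1 + C2/z^(53/28)


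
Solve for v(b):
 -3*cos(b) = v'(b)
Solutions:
 v(b) = C1 - 3*sin(b)


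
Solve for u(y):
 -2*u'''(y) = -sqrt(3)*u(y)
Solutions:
 u(y) = C3*exp(2^(2/3)*3^(1/6)*y/2) + (C1*sin(6^(2/3)*y/4) + C2*cos(6^(2/3)*y/4))*exp(-2^(2/3)*3^(1/6)*y/4)


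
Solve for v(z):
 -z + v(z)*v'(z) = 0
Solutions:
 v(z) = -sqrt(C1 + z^2)
 v(z) = sqrt(C1 + z^2)


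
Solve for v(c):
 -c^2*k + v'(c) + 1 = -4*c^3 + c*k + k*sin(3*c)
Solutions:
 v(c) = C1 - c^4 + c^3*k/3 + c^2*k/2 - c - k*cos(3*c)/3


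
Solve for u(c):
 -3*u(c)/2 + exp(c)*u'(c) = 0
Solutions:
 u(c) = C1*exp(-3*exp(-c)/2)


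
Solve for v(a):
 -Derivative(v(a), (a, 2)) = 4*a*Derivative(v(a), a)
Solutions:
 v(a) = C1 + C2*erf(sqrt(2)*a)


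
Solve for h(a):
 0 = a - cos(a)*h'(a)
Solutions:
 h(a) = C1 + Integral(a/cos(a), a)


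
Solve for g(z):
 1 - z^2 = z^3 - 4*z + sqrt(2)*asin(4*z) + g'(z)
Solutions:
 g(z) = C1 - z^4/4 - z^3/3 + 2*z^2 + z - sqrt(2)*(z*asin(4*z) + sqrt(1 - 16*z^2)/4)


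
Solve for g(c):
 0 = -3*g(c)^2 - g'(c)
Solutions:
 g(c) = 1/(C1 + 3*c)


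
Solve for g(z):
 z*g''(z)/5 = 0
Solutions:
 g(z) = C1 + C2*z


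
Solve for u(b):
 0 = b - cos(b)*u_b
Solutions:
 u(b) = C1 + Integral(b/cos(b), b)


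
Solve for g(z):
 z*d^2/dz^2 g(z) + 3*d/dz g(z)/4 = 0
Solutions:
 g(z) = C1 + C2*z^(1/4)


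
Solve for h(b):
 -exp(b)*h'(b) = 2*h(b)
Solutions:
 h(b) = C1*exp(2*exp(-b))


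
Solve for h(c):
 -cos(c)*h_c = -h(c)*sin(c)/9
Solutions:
 h(c) = C1/cos(c)^(1/9)


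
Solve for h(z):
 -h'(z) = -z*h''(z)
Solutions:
 h(z) = C1 + C2*z^2


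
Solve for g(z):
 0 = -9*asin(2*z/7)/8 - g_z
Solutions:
 g(z) = C1 - 9*z*asin(2*z/7)/8 - 9*sqrt(49 - 4*z^2)/16


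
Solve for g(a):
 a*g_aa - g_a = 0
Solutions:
 g(a) = C1 + C2*a^2


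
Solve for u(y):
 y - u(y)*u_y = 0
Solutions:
 u(y) = -sqrt(C1 + y^2)
 u(y) = sqrt(C1 + y^2)


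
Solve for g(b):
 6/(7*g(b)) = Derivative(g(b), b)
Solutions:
 g(b) = -sqrt(C1 + 84*b)/7
 g(b) = sqrt(C1 + 84*b)/7


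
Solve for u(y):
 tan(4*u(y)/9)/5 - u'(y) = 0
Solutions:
 u(y) = -9*asin(C1*exp(4*y/45))/4 + 9*pi/4
 u(y) = 9*asin(C1*exp(4*y/45))/4


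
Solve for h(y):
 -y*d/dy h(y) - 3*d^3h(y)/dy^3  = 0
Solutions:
 h(y) = C1 + Integral(C2*airyai(-3^(2/3)*y/3) + C3*airybi(-3^(2/3)*y/3), y)


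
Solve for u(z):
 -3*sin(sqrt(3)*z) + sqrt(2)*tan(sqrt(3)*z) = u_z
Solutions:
 u(z) = C1 - sqrt(6)*log(cos(sqrt(3)*z))/3 + sqrt(3)*cos(sqrt(3)*z)


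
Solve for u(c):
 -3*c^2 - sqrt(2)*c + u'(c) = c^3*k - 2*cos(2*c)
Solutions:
 u(c) = C1 + c^4*k/4 + c^3 + sqrt(2)*c^2/2 - sin(2*c)


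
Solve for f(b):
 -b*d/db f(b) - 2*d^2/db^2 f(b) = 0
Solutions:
 f(b) = C1 + C2*erf(b/2)


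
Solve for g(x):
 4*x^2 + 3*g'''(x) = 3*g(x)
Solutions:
 g(x) = C3*exp(x) + 4*x^2/3 + (C1*sin(sqrt(3)*x/2) + C2*cos(sqrt(3)*x/2))*exp(-x/2)


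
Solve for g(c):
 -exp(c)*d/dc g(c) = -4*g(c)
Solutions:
 g(c) = C1*exp(-4*exp(-c))


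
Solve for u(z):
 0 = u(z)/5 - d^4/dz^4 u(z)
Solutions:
 u(z) = C1*exp(-5^(3/4)*z/5) + C2*exp(5^(3/4)*z/5) + C3*sin(5^(3/4)*z/5) + C4*cos(5^(3/4)*z/5)


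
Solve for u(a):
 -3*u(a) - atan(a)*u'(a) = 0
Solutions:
 u(a) = C1*exp(-3*Integral(1/atan(a), a))


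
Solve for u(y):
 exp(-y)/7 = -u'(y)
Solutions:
 u(y) = C1 + exp(-y)/7


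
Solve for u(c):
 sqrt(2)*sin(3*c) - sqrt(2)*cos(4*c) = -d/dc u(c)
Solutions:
 u(c) = C1 + sqrt(2)*sin(4*c)/4 + sqrt(2)*cos(3*c)/3


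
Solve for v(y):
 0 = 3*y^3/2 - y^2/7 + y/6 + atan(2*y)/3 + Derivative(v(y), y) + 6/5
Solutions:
 v(y) = C1 - 3*y^4/8 + y^3/21 - y^2/12 - y*atan(2*y)/3 - 6*y/5 + log(4*y^2 + 1)/12


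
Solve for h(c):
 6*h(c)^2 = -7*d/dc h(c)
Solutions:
 h(c) = 7/(C1 + 6*c)


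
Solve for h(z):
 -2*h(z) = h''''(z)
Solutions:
 h(z) = (C1*sin(2^(3/4)*z/2) + C2*cos(2^(3/4)*z/2))*exp(-2^(3/4)*z/2) + (C3*sin(2^(3/4)*z/2) + C4*cos(2^(3/4)*z/2))*exp(2^(3/4)*z/2)


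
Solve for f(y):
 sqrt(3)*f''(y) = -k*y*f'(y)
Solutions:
 f(y) = Piecewise((-sqrt(2)*3^(1/4)*sqrt(pi)*C1*erf(sqrt(2)*3^(3/4)*sqrt(k)*y/6)/(2*sqrt(k)) - C2, (k > 0) | (k < 0)), (-C1*y - C2, True))


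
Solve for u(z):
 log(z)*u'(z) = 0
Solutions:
 u(z) = C1


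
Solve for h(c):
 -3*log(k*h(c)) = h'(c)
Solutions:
 li(k*h(c))/k = C1 - 3*c


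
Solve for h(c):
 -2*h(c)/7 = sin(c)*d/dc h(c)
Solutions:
 h(c) = C1*(cos(c) + 1)^(1/7)/(cos(c) - 1)^(1/7)


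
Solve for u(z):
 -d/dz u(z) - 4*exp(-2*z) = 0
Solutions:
 u(z) = C1 + 2*exp(-2*z)


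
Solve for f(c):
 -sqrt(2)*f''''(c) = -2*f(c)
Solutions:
 f(c) = C1*exp(-2^(1/8)*c) + C2*exp(2^(1/8)*c) + C3*sin(2^(1/8)*c) + C4*cos(2^(1/8)*c)


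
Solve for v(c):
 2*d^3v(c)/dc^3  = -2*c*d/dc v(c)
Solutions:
 v(c) = C1 + Integral(C2*airyai(-c) + C3*airybi(-c), c)


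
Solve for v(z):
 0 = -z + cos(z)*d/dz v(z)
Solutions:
 v(z) = C1 + Integral(z/cos(z), z)


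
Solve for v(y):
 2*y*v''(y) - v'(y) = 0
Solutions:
 v(y) = C1 + C2*y^(3/2)


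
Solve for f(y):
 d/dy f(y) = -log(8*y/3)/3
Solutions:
 f(y) = C1 - y*log(y)/3 - y*log(2) + y/3 + y*log(3)/3


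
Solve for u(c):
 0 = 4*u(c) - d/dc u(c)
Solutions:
 u(c) = C1*exp(4*c)


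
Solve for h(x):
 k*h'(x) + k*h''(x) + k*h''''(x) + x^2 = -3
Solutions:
 h(x) = C1 + C2*exp(6^(1/3)*x*(-2*3^(1/3)/(9 + sqrt(93))^(1/3) + 2^(1/3)*(9 + sqrt(93))^(1/3))/12)*sin(2^(1/3)*3^(1/6)*x*(6/(9 + sqrt(93))^(1/3) + 2^(1/3)*3^(2/3)*(9 + sqrt(93))^(1/3))/12) + C3*exp(6^(1/3)*x*(-2*3^(1/3)/(9 + sqrt(93))^(1/3) + 2^(1/3)*(9 + sqrt(93))^(1/3))/12)*cos(2^(1/3)*3^(1/6)*x*(6/(9 + sqrt(93))^(1/3) + 2^(1/3)*3^(2/3)*(9 + sqrt(93))^(1/3))/12) + C4*exp(-6^(1/3)*x*(-2*3^(1/3)/(9 + sqrt(93))^(1/3) + 2^(1/3)*(9 + sqrt(93))^(1/3))/6) - x^3/(3*k) + x^2/k - 5*x/k


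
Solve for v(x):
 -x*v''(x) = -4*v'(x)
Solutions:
 v(x) = C1 + C2*x^5


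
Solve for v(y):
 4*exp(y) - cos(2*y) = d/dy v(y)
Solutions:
 v(y) = C1 + 4*exp(y) - sin(2*y)/2


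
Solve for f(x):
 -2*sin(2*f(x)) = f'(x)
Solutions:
 f(x) = pi - acos((-C1 - exp(8*x))/(C1 - exp(8*x)))/2
 f(x) = acos((-C1 - exp(8*x))/(C1 - exp(8*x)))/2


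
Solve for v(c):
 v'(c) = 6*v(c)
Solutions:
 v(c) = C1*exp(6*c)


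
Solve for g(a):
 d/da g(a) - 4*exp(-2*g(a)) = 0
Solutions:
 g(a) = log(-sqrt(C1 + 8*a))
 g(a) = log(C1 + 8*a)/2


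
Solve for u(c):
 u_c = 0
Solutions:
 u(c) = C1


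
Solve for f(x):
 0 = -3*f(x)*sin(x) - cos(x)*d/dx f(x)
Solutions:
 f(x) = C1*cos(x)^3


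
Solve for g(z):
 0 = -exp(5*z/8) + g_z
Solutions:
 g(z) = C1 + 8*exp(5*z/8)/5


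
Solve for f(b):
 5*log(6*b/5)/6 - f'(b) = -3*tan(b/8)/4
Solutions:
 f(b) = C1 + 5*b*log(b)/6 - 5*b*log(5)/6 - 5*b/6 + 5*b*log(6)/6 - 6*log(cos(b/8))


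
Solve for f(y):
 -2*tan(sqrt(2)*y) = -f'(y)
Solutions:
 f(y) = C1 - sqrt(2)*log(cos(sqrt(2)*y))


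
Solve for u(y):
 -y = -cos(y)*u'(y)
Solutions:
 u(y) = C1 + Integral(y/cos(y), y)


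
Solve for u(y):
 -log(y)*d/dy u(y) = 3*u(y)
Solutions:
 u(y) = C1*exp(-3*li(y))


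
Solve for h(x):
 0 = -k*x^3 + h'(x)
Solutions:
 h(x) = C1 + k*x^4/4


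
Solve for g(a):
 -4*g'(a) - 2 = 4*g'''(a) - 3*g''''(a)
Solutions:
 g(a) = C1 + C2*exp(a*(-2^(1/3)*(9*sqrt(921) + 275)^(1/3) - 8*2^(2/3)/(9*sqrt(921) + 275)^(1/3) + 8)/18)*sin(2^(1/3)*sqrt(3)*a*(-(9*sqrt(921) + 275)^(1/3) + 8*2^(1/3)/(9*sqrt(921) + 275)^(1/3))/18) + C3*exp(a*(-2^(1/3)*(9*sqrt(921) + 275)^(1/3) - 8*2^(2/3)/(9*sqrt(921) + 275)^(1/3) + 8)/18)*cos(2^(1/3)*sqrt(3)*a*(-(9*sqrt(921) + 275)^(1/3) + 8*2^(1/3)/(9*sqrt(921) + 275)^(1/3))/18) + C4*exp(a*(8*2^(2/3)/(9*sqrt(921) + 275)^(1/3) + 4 + 2^(1/3)*(9*sqrt(921) + 275)^(1/3))/9) - a/2


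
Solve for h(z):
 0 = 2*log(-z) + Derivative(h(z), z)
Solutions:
 h(z) = C1 - 2*z*log(-z) + 2*z


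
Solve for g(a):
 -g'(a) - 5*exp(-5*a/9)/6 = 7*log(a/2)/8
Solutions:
 g(a) = C1 - 7*a*log(a)/8 + 7*a*(log(2) + 1)/8 + 3*exp(-5*a/9)/2


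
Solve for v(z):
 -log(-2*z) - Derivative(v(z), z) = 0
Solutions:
 v(z) = C1 - z*log(-z) + z*(1 - log(2))


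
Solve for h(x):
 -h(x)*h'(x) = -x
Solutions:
 h(x) = -sqrt(C1 + x^2)
 h(x) = sqrt(C1 + x^2)


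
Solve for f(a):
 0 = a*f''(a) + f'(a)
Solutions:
 f(a) = C1 + C2*log(a)


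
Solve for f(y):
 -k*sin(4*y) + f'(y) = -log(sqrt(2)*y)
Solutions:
 f(y) = C1 - k*cos(4*y)/4 - y*log(y) - y*log(2)/2 + y


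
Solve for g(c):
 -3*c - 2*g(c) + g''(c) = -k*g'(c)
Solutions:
 g(c) = C1*exp(c*(-k + sqrt(k^2 + 8))/2) + C2*exp(-c*(k + sqrt(k^2 + 8))/2) - 3*c/2 - 3*k/4


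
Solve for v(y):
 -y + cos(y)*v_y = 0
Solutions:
 v(y) = C1 + Integral(y/cos(y), y)


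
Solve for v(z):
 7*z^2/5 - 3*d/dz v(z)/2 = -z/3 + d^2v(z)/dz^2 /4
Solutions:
 v(z) = C1 + C2*exp(-6*z) + 14*z^3/45 - 2*z^2/45 + 2*z/135


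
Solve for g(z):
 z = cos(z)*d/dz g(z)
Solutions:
 g(z) = C1 + Integral(z/cos(z), z)


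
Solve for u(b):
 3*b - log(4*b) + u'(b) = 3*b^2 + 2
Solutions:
 u(b) = C1 + b^3 - 3*b^2/2 + b*log(b) + b + b*log(4)


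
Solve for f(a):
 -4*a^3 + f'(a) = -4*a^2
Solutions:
 f(a) = C1 + a^4 - 4*a^3/3


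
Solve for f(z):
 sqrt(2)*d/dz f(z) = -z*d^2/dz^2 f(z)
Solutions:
 f(z) = C1 + C2*z^(1 - sqrt(2))


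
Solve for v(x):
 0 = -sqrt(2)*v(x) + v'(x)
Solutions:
 v(x) = C1*exp(sqrt(2)*x)


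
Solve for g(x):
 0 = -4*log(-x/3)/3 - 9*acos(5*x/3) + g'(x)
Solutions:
 g(x) = C1 + 4*x*log(-x)/3 + 9*x*acos(5*x/3) - 4*x*log(3)/3 - 4*x/3 - 9*sqrt(9 - 25*x^2)/5


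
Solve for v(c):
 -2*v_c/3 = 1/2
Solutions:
 v(c) = C1 - 3*c/4


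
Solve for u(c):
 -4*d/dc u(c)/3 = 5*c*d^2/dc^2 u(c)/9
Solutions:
 u(c) = C1 + C2/c^(7/5)


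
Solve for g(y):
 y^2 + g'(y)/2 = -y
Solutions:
 g(y) = C1 - 2*y^3/3 - y^2


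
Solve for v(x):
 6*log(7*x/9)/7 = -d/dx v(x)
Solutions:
 v(x) = C1 - 6*x*log(x)/7 - 6*x*log(7)/7 + 6*x/7 + 12*x*log(3)/7


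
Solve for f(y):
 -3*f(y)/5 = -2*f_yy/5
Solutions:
 f(y) = C1*exp(-sqrt(6)*y/2) + C2*exp(sqrt(6)*y/2)


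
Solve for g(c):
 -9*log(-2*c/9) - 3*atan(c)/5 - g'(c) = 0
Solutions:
 g(c) = C1 - 9*c*log(-c) - 3*c*atan(c)/5 - 9*c*log(2) + 9*c + 18*c*log(3) + 3*log(c^2 + 1)/10


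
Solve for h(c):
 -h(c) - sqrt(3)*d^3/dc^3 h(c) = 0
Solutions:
 h(c) = C3*exp(-3^(5/6)*c/3) + (C1*sin(3^(1/3)*c/2) + C2*cos(3^(1/3)*c/2))*exp(3^(5/6)*c/6)


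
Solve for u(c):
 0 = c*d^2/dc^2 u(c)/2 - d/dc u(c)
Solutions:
 u(c) = C1 + C2*c^3


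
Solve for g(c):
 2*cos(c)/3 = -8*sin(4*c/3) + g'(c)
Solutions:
 g(c) = C1 + 2*sin(c)/3 - 6*cos(4*c/3)


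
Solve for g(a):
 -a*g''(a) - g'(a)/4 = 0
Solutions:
 g(a) = C1 + C2*a^(3/4)


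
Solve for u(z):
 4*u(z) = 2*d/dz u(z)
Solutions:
 u(z) = C1*exp(2*z)


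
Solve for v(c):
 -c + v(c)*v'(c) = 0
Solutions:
 v(c) = -sqrt(C1 + c^2)
 v(c) = sqrt(C1 + c^2)


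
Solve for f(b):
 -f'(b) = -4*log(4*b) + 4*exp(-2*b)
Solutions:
 f(b) = C1 + 4*b*log(b) + 4*b*(-1 + 2*log(2)) + 2*exp(-2*b)


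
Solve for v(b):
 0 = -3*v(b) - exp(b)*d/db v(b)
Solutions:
 v(b) = C1*exp(3*exp(-b))


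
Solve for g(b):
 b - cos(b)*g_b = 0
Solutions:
 g(b) = C1 + Integral(b/cos(b), b)


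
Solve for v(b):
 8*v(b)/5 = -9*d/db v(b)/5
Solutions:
 v(b) = C1*exp(-8*b/9)


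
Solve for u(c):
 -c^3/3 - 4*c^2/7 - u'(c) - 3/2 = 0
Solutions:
 u(c) = C1 - c^4/12 - 4*c^3/21 - 3*c/2


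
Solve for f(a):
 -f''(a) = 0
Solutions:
 f(a) = C1 + C2*a


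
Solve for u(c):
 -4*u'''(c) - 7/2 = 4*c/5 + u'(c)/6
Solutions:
 u(c) = C1 + C2*sin(sqrt(6)*c/12) + C3*cos(sqrt(6)*c/12) - 12*c^2/5 - 21*c


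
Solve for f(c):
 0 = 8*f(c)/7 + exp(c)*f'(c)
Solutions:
 f(c) = C1*exp(8*exp(-c)/7)


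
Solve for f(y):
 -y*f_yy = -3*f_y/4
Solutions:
 f(y) = C1 + C2*y^(7/4)


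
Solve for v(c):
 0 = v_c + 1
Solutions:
 v(c) = C1 - c


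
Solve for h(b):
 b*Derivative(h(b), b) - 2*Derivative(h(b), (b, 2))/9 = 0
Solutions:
 h(b) = C1 + C2*erfi(3*b/2)


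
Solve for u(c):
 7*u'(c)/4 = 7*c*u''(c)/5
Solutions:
 u(c) = C1 + C2*c^(9/4)


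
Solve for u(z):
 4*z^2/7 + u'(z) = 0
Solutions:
 u(z) = C1 - 4*z^3/21


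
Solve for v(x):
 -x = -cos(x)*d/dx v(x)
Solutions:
 v(x) = C1 + Integral(x/cos(x), x)


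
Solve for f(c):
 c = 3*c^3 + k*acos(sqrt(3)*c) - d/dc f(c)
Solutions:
 f(c) = C1 + 3*c^4/4 - c^2/2 + k*(c*acos(sqrt(3)*c) - sqrt(3)*sqrt(1 - 3*c^2)/3)


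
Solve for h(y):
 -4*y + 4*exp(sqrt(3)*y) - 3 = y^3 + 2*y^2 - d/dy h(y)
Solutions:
 h(y) = C1 + y^4/4 + 2*y^3/3 + 2*y^2 + 3*y - 4*sqrt(3)*exp(sqrt(3)*y)/3


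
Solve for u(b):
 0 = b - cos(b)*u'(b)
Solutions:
 u(b) = C1 + Integral(b/cos(b), b)


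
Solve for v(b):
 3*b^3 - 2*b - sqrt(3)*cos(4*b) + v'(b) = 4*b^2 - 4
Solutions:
 v(b) = C1 - 3*b^4/4 + 4*b^3/3 + b^2 - 4*b + sqrt(3)*sin(4*b)/4


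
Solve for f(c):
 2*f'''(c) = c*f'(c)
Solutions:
 f(c) = C1 + Integral(C2*airyai(2^(2/3)*c/2) + C3*airybi(2^(2/3)*c/2), c)


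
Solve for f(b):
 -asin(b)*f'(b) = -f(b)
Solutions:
 f(b) = C1*exp(Integral(1/asin(b), b))


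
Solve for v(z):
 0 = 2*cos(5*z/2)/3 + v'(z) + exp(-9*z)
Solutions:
 v(z) = C1 - 4*sin(5*z/2)/15 + exp(-9*z)/9


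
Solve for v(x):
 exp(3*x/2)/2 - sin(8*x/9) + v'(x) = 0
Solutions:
 v(x) = C1 - exp(3*x/2)/3 - 9*cos(8*x/9)/8


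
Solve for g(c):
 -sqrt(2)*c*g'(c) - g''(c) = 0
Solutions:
 g(c) = C1 + C2*erf(2^(3/4)*c/2)


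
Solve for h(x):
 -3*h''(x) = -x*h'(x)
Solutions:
 h(x) = C1 + C2*erfi(sqrt(6)*x/6)


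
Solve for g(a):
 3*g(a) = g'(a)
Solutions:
 g(a) = C1*exp(3*a)


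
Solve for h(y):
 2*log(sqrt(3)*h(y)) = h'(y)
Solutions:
 -Integral(1/(2*log(_y) + log(3)), (_y, h(y))) = C1 - y


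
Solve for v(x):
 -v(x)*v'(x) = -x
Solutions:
 v(x) = -sqrt(C1 + x^2)
 v(x) = sqrt(C1 + x^2)


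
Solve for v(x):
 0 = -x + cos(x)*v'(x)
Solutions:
 v(x) = C1 + Integral(x/cos(x), x)


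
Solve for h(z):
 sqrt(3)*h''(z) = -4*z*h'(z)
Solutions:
 h(z) = C1 + C2*erf(sqrt(2)*3^(3/4)*z/3)


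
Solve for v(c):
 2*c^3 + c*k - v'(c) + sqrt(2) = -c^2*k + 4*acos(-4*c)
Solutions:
 v(c) = C1 + c^4/2 + c^3*k/3 + c^2*k/2 - 4*c*acos(-4*c) + sqrt(2)*c - sqrt(1 - 16*c^2)


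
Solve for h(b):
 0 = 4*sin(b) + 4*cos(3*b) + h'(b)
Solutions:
 h(b) = C1 - 4*sin(3*b)/3 + 4*cos(b)


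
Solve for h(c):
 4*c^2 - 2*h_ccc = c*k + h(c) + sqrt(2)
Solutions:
 h(c) = C3*exp(-2^(2/3)*c/2) + 4*c^2 - c*k + (C1*sin(2^(2/3)*sqrt(3)*c/4) + C2*cos(2^(2/3)*sqrt(3)*c/4))*exp(2^(2/3)*c/4) - sqrt(2)


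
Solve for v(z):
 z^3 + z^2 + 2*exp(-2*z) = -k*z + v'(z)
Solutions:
 v(z) = C1 + k*z^2/2 + z^4/4 + z^3/3 - exp(-2*z)


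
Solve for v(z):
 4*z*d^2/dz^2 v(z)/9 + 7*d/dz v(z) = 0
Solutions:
 v(z) = C1 + C2/z^(59/4)


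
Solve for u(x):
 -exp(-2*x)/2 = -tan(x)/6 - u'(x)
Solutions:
 u(x) = C1 - log(tan(x)^2 + 1)/12 - exp(-2*x)/4


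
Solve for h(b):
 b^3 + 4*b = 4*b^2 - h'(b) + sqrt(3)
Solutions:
 h(b) = C1 - b^4/4 + 4*b^3/3 - 2*b^2 + sqrt(3)*b


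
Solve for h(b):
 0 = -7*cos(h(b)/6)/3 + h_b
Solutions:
 -7*b/3 - 3*log(sin(h(b)/6) - 1) + 3*log(sin(h(b)/6) + 1) = C1


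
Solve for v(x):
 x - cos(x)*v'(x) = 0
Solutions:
 v(x) = C1 + Integral(x/cos(x), x)


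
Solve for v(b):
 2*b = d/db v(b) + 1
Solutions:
 v(b) = C1 + b^2 - b


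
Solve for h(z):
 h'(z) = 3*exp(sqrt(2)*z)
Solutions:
 h(z) = C1 + 3*sqrt(2)*exp(sqrt(2)*z)/2


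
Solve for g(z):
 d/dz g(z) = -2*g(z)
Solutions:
 g(z) = C1*exp(-2*z)


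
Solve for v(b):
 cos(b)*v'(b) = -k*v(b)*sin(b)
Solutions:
 v(b) = C1*exp(k*log(cos(b)))


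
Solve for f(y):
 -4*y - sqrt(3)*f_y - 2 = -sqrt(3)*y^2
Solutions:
 f(y) = C1 + y^3/3 - 2*sqrt(3)*y^2/3 - 2*sqrt(3)*y/3


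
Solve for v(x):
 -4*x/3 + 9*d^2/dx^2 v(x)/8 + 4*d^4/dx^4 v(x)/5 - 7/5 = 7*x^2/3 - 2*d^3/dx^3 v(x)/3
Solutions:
 v(x) = C1 + C2*x + 14*x^4/81 - 464*x^3/2187 - 46796*x^2/98415 + (C3*sin(sqrt(710)*x/24) + C4*cos(sqrt(710)*x/24))*exp(-5*x/12)


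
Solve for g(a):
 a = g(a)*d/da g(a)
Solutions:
 g(a) = -sqrt(C1 + a^2)
 g(a) = sqrt(C1 + a^2)


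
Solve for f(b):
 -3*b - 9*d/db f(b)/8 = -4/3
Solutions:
 f(b) = C1 - 4*b^2/3 + 32*b/27


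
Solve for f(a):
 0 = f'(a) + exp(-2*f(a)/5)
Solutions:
 f(a) = 5*log(-sqrt(C1 - a)) - 5*log(5) + 5*log(10)/2
 f(a) = 5*log(C1 - a)/2 - 5*log(5) + 5*log(10)/2


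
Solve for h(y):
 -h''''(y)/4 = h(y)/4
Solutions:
 h(y) = (C1*sin(sqrt(2)*y/2) + C2*cos(sqrt(2)*y/2))*exp(-sqrt(2)*y/2) + (C3*sin(sqrt(2)*y/2) + C4*cos(sqrt(2)*y/2))*exp(sqrt(2)*y/2)


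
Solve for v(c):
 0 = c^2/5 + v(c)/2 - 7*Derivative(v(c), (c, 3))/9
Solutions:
 v(c) = C3*exp(42^(2/3)*c/14) - 2*c^2/5 + (C1*sin(3*14^(2/3)*3^(1/6)*c/28) + C2*cos(3*14^(2/3)*3^(1/6)*c/28))*exp(-42^(2/3)*c/28)


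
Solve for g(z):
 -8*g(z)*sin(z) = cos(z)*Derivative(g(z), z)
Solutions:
 g(z) = C1*cos(z)^8


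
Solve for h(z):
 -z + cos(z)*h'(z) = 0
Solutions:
 h(z) = C1 + Integral(z/cos(z), z)


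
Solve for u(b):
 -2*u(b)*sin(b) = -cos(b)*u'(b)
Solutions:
 u(b) = C1/cos(b)^2


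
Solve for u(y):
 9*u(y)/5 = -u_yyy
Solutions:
 u(y) = C3*exp(-15^(2/3)*y/5) + (C1*sin(3*3^(1/6)*5^(2/3)*y/10) + C2*cos(3*3^(1/6)*5^(2/3)*y/10))*exp(15^(2/3)*y/10)


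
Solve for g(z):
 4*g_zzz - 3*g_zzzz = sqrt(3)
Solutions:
 g(z) = C1 + C2*z + C3*z^2 + C4*exp(4*z/3) + sqrt(3)*z^3/24


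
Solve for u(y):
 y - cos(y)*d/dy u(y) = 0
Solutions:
 u(y) = C1 + Integral(y/cos(y), y)


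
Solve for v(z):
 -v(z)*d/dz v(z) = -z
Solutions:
 v(z) = -sqrt(C1 + z^2)
 v(z) = sqrt(C1 + z^2)


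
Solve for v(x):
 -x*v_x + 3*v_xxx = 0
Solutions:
 v(x) = C1 + Integral(C2*airyai(3^(2/3)*x/3) + C3*airybi(3^(2/3)*x/3), x)


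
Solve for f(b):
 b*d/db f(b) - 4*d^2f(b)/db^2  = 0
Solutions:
 f(b) = C1 + C2*erfi(sqrt(2)*b/4)


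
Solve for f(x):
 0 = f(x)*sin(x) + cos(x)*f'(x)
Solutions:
 f(x) = C1*cos(x)


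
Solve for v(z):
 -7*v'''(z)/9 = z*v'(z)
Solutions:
 v(z) = C1 + Integral(C2*airyai(-21^(2/3)*z/7) + C3*airybi(-21^(2/3)*z/7), z)


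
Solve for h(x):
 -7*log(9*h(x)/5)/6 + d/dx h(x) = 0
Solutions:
 -6*Integral(1/(log(_y) - log(5) + 2*log(3)), (_y, h(x)))/7 = C1 - x


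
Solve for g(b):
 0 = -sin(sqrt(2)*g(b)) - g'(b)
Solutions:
 g(b) = sqrt(2)*(pi - acos((-exp(2*sqrt(2)*C1) - exp(2*sqrt(2)*b))/(exp(2*sqrt(2)*C1) - exp(2*sqrt(2)*b)))/2)
 g(b) = sqrt(2)*acos((-exp(2*sqrt(2)*C1) - exp(2*sqrt(2)*b))/(exp(2*sqrt(2)*C1) - exp(2*sqrt(2)*b)))/2


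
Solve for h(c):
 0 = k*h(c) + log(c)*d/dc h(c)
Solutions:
 h(c) = C1*exp(-k*li(c))


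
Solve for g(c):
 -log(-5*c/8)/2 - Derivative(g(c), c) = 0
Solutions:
 g(c) = C1 - c*log(-c)/2 + c*(-log(5) + 1 + 3*log(2))/2


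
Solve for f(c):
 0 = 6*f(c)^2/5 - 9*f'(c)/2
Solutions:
 f(c) = -15/(C1 + 4*c)


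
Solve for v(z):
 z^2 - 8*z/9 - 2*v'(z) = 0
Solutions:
 v(z) = C1 + z^3/6 - 2*z^2/9


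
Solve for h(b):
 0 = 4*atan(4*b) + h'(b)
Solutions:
 h(b) = C1 - 4*b*atan(4*b) + log(16*b^2 + 1)/2


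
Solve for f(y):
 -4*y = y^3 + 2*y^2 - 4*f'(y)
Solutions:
 f(y) = C1 + y^4/16 + y^3/6 + y^2/2


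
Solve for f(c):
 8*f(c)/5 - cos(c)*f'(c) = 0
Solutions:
 f(c) = C1*(sin(c) + 1)^(4/5)/(sin(c) - 1)^(4/5)


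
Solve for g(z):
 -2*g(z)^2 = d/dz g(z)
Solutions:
 g(z) = 1/(C1 + 2*z)


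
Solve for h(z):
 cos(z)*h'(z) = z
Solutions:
 h(z) = C1 + Integral(z/cos(z), z)


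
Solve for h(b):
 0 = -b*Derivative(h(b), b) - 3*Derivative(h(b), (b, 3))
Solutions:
 h(b) = C1 + Integral(C2*airyai(-3^(2/3)*b/3) + C3*airybi(-3^(2/3)*b/3), b)


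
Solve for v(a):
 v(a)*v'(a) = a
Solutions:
 v(a) = -sqrt(C1 + a^2)
 v(a) = sqrt(C1 + a^2)


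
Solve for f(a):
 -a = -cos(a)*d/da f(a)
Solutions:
 f(a) = C1 + Integral(a/cos(a), a)


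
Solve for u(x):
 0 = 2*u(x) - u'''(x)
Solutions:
 u(x) = C3*exp(2^(1/3)*x) + (C1*sin(2^(1/3)*sqrt(3)*x/2) + C2*cos(2^(1/3)*sqrt(3)*x/2))*exp(-2^(1/3)*x/2)


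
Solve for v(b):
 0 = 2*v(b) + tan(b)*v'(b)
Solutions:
 v(b) = C1/sin(b)^2


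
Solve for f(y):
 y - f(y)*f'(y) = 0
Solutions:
 f(y) = -sqrt(C1 + y^2)
 f(y) = sqrt(C1 + y^2)


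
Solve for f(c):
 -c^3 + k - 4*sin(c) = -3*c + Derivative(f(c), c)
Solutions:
 f(c) = C1 - c^4/4 + 3*c^2/2 + c*k + 4*cos(c)


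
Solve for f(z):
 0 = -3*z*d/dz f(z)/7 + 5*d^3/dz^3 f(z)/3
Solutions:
 f(z) = C1 + Integral(C2*airyai(105^(2/3)*z/35) + C3*airybi(105^(2/3)*z/35), z)


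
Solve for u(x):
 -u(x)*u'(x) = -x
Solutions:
 u(x) = -sqrt(C1 + x^2)
 u(x) = sqrt(C1 + x^2)


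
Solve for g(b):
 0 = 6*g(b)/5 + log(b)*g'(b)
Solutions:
 g(b) = C1*exp(-6*li(b)/5)


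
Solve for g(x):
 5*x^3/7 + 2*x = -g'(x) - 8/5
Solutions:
 g(x) = C1 - 5*x^4/28 - x^2 - 8*x/5


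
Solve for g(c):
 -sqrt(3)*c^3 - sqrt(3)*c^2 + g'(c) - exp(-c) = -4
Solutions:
 g(c) = C1 + sqrt(3)*c^4/4 + sqrt(3)*c^3/3 - 4*c - exp(-c)


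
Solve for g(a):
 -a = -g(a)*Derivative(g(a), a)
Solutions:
 g(a) = -sqrt(C1 + a^2)
 g(a) = sqrt(C1 + a^2)


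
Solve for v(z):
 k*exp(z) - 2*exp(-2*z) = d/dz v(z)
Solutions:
 v(z) = C1 + k*exp(z) + exp(-2*z)


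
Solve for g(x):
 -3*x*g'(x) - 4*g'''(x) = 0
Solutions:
 g(x) = C1 + Integral(C2*airyai(-6^(1/3)*x/2) + C3*airybi(-6^(1/3)*x/2), x)
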